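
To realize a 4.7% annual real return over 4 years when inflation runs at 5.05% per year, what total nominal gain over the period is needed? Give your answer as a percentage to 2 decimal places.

46.34%

Required annual nominal rate: (1+4.7%)(1+5.05%) − 1 = 9.98735%.
Cumulative over 4 years: (1 + 0.0998735)^4 − 1 ≈ 0.46343.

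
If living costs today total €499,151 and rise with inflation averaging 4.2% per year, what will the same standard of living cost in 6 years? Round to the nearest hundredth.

Cumulative price-level factor: (1+4.2%)^6 ≈ 1.2799892251.
Multiplying €499,151 by the price-level factor gives the future nominal sum.

€638,907.90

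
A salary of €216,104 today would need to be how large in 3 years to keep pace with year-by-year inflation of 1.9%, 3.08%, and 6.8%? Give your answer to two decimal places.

€242,427.93

Cumulative price-level factor: 1.019 × 1.0308 × 1.068 = 1.1218113936.
The nominal amount required is €216,104 scaled up by that factor.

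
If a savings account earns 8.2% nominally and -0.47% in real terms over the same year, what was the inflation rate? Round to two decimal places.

From (1+r_nom) = (1+r_real)(1+π), we get 1+π = (1 + 8.2%)/(1 − 0.47%) = 1.082/0.9953 ≈ 1.08711.
So π ≈ 8.7109%.

8.71%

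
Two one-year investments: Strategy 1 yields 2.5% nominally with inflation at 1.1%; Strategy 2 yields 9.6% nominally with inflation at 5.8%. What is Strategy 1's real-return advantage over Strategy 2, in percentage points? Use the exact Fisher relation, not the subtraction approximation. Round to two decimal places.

Strategy 1 real return: 1.025/1.011 − 1 = 1.385%.
Strategy 2 real return: 1.096/1.058 − 1 = 3.592%.
Difference: 1.385 − 3.592 = -2.207 pp.

-2.21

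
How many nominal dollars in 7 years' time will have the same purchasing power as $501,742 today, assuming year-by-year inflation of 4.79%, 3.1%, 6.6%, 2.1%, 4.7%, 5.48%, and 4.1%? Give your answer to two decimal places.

Cumulative price-level factor: 1.0479 × 1.031 × 1.066 × 1.021 × 1.047 × 1.0548 × 1.041 ≈ 1.3518514921.
The nominal amount required is $501,742 scaled up by that factor.

$678,280.67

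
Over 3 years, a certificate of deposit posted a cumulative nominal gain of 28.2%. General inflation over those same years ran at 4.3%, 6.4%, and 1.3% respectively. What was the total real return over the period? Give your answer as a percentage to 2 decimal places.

Cumulative inflation factor: 1.043 × 1.064 × 1.013 ≈ 1.12418.
Nominal growth factor: 1.28200. Real growth factor = 1.28200 / 1.12418 ≈ 1.14039.
Total real return ≈ 14.0388%.

14.04%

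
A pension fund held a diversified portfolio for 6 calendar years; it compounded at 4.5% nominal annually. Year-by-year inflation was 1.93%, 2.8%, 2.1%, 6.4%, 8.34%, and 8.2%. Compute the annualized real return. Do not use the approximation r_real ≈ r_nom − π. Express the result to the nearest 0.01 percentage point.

-0.41%

Cumulative inflation factor: 1.0193 × 1.028 × 1.021 × 1.064 × 1.0834 × 1.082 ≈ 1.33438.
Nominal growth factor: 1.30226. Real growth factor = 1.30226 / 1.33438 ≈ 0.97593.
Annualized: 0.97593^(1/6) − 1 ≈ -0.00405.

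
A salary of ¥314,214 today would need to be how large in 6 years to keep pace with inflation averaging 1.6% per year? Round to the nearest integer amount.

Cumulative price-level factor: (1+1.6%)^6 ≈ 1.0999229093.
Multiplying ¥314,214 by the price-level factor gives the future nominal sum.

¥345,611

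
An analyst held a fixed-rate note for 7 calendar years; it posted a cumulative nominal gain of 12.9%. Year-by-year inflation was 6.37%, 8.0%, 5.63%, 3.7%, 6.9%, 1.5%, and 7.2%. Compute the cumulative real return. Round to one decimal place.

Cumulative inflation factor: 1.0637 × 1.080 × 1.0563 × 1.037 × 1.069 × 1.015 × 1.072 ≈ 1.46368.
Nominal growth factor: 1.12900. Real growth factor = 1.12900 / 1.46368 ≈ 0.77134.
Total real return ≈ -22.8659%.

-22.9%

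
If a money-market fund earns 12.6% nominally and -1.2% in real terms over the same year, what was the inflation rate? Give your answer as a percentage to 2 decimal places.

13.97%

From (1+r_nom) = (1+r_real)(1+π), we get 1+π = (1 + 12.6%)/(1 − 1.2%) = 1.126/0.988 ≈ 1.13968.
So π ≈ 13.9676%.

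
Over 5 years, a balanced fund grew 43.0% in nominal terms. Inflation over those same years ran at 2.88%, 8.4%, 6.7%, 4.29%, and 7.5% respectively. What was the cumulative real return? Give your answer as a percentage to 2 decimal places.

7.19%

Cumulative inflation factor: 1.0288 × 1.084 × 1.067 × 1.0429 × 1.075 ≈ 1.33406.
Nominal growth factor: 1.43000. Real growth factor = 1.43000 / 1.33406 ≈ 1.07191.
Total real return ≈ 7.1915%.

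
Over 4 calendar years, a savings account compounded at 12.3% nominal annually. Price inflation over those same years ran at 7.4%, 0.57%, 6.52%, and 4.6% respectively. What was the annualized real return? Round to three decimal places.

7.219%

Cumulative inflation factor: 1.074 × 1.0057 × 1.0652 × 1.046 ≈ 1.20347.
Nominal growth factor: 1.59045. Real growth factor = 1.59045 / 1.20347 ≈ 1.32155.
Annualized: 1.32155^(1/4) − 1 ≈ 0.07219.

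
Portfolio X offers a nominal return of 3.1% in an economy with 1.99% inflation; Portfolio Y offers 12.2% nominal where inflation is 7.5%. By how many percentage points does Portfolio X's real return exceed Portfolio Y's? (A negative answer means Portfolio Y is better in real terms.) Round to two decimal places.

Portfolio X real return: 1.031/1.0199 − 1 = 1.088%.
Portfolio Y real return: 1.122/1.075 − 1 = 4.372%.
Difference: 1.088 − 4.372 = -3.284 pp.

-3.28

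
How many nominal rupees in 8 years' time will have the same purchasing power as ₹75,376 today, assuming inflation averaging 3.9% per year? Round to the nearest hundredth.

₹102,366.41

Cumulative price-level factor: (1+3.9%)^8 ≈ 1.3580769571.
Multiplying ₹75,376 by the price-level factor gives the future nominal sum.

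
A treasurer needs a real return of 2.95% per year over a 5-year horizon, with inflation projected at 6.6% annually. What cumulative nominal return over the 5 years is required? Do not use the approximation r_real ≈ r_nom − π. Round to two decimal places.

59.19%

Required annual nominal rate: (1+2.95%)(1+6.6%) − 1 = 9.7447%.
Cumulative over 5 years: (1 + 0.097447)^5 − 1 ≈ 0.59191.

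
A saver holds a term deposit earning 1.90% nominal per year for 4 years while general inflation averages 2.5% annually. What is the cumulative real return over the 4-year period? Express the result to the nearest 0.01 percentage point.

-2.32%

The annual real rate is (1+1.90%)/(1+2.5%) − 1 = -0.5854%.
Compounded over 4 years: (1 + -0.005854)^4 − 1 ≈ -0.02321.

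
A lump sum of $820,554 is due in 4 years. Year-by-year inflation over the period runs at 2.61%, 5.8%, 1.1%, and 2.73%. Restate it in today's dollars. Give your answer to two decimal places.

$727,751.93

Price-level factor over 4 years: 1.0261 × 1.058 × 1.011 × 1.0273 ≈ 1.1275188184.
Purchasing power today: $820,554 divided by that factor.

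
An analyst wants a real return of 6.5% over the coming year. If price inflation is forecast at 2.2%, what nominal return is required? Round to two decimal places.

8.84%

By the Fisher equation, 1 + r_nom = (1 + 6.5%)(1 + 2.2%) = 1.065 × 1.022 = 1.08843.
So r_nom = 8.843%.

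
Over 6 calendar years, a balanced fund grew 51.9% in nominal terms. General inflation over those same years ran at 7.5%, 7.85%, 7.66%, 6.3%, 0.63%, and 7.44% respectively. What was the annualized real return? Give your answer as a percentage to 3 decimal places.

0.958%

Cumulative inflation factor: 1.075 × 1.0785 × 1.0766 × 1.063 × 1.0063 × 1.0744 ≈ 1.43453.
Nominal growth factor: 1.51900. Real growth factor = 1.51900 / 1.43453 ≈ 1.05888.
Annualized: 1.05888^(1/6) − 1 ≈ 0.00958.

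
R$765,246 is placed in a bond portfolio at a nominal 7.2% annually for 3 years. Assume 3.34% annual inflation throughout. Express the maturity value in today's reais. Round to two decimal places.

Nominal value at maturity: R$765,246 × (1 + 7.2%)^3 ≈ R$942,725.87.
Price-level factor over 3 years: (1 + 3.34%)^3 ≈ 1.1035839397.
Dividing the nominal maturity value by the price-level factor gives the value in today's money.

R$854,240.29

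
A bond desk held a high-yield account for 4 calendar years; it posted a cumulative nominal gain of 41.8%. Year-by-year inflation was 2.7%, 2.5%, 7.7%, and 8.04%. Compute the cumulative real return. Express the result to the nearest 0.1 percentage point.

Cumulative inflation factor: 1.027 × 1.025 × 1.077 × 1.0804 ≈ 1.22488.
Nominal growth factor: 1.41800. Real growth factor = 1.41800 / 1.22488 ≈ 1.15766.
Total real return ≈ 15.7662%.

15.8%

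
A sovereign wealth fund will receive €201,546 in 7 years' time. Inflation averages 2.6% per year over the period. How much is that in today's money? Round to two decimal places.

€168,400.22

Price-level factor over 7 years: (1 + 2.6%)^7 ≈ 1.1968274058.
Purchasing power today: €201,546 divided by that factor.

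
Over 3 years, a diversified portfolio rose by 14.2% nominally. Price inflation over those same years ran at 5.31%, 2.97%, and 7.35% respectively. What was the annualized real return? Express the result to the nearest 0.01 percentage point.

-0.64%

Cumulative inflation factor: 1.0531 × 1.0297 × 1.0735 ≈ 1.16408.
Nominal growth factor: 1.14200. Real growth factor = 1.14200 / 1.16408 ≈ 0.98103.
Annualized: 0.98103^(1/3) − 1 ≈ -0.00636.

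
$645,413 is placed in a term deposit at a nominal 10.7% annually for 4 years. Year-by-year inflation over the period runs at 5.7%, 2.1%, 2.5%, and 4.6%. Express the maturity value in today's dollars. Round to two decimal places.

$837,667.98

Nominal value at maturity: $645,413 × (1 + 10.7%)^4 ≈ $969,233.00.
Price-level factor over 4 years: 1.057 × 1.021 × 1.025 × 1.046 ≈ 1.1570610636.
The maturity value deflated by that factor is the answer in today's purchasing power.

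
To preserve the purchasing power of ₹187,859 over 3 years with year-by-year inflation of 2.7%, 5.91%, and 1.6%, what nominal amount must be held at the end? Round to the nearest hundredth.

Cumulative price-level factor: 1.027 × 1.0591 × 1.016 = 1.1050988312.
The nominal amount required is ₹187,859 scaled up by that factor.

₹207,602.76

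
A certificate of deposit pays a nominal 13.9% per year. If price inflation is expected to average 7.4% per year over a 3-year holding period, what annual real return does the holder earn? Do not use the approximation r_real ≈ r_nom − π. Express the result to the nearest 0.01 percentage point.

With constant rates the annual real return is the same each year: (1+13.9%)/(1+7.4%) − 1 = 0.06052.

6.05%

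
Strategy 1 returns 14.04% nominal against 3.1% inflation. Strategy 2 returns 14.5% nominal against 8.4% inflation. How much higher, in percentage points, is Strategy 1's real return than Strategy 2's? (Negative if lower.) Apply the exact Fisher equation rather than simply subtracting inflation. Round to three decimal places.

Strategy 1 real return: 1.1404/1.031 − 1 = 10.6111%.
Strategy 2 real return: 1.145/1.084 − 1 = 5.6273%.
Difference: 10.6111 − 5.6273 = 4.9838 pp.

4.984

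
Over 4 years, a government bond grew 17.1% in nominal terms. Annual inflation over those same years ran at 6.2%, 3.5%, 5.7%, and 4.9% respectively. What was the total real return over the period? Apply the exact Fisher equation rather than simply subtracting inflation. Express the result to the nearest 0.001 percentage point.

Cumulative inflation factor: 1.062 × 1.035 × 1.057 × 1.049 ≈ 1.21875.
Nominal growth factor: 1.17100. Real growth factor = 1.17100 / 1.21875 ≈ 0.96082.
Total real return ≈ -3.9181%.

-3.918%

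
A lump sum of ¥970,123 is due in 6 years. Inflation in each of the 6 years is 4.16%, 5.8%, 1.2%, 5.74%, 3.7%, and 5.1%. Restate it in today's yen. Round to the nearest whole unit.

Price-level factor over 6 years: 1.0416 × 1.058 × 1.012 × 1.0574 × 1.037 × 1.051 ≈ 1.2852509392.
Purchasing power today: ¥970,123 divided by that factor.

¥754,812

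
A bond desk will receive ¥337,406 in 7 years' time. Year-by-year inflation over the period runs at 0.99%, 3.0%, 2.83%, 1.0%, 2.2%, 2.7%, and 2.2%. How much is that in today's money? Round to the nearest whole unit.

¥291,155

Price-level factor over 7 years: 1.0099 × 1.030 × 1.0283 × 1.010 × 1.022 × 1.027 × 1.022 ≈ 1.1588548473.
Purchasing power today: ¥337,406 divided by that factor.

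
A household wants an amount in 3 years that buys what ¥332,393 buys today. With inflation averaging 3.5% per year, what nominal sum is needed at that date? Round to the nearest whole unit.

Cumulative price-level factor: (1+3.5%)^3 = 1.108717875.
Multiplying ¥332,393 by the price-level factor gives the future nominal sum.

¥368,530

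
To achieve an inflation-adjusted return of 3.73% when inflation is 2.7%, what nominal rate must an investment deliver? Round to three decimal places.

By the Fisher equation, 1 + r_nom = (1 + 3.73%)(1 + 2.7%) = 1.0373 × 1.027 = 1.0653071.
So r_nom = 6.53071%.

6.531%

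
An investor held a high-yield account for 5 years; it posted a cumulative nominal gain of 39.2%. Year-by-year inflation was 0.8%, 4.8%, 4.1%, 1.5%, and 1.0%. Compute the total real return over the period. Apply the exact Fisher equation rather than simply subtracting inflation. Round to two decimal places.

Cumulative inflation factor: 1.008 × 1.048 × 1.041 × 1.015 × 1.010 ≈ 1.12735.
Nominal growth factor: 1.39200. Real growth factor = 1.39200 / 1.12735 ≈ 1.23475.
Total real return ≈ 23.4751%.

23.48%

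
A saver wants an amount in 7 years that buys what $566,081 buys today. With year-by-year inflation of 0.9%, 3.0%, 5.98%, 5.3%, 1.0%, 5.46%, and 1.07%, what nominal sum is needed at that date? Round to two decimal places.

$706,790.43

Cumulative price-level factor: 1.009 × 1.030 × 1.0598 × 1.053 × 1.010 × 1.0546 × 1.0107 ≈ 1.2485676658.
Multiplying $566,081 by the price-level factor gives the future nominal sum.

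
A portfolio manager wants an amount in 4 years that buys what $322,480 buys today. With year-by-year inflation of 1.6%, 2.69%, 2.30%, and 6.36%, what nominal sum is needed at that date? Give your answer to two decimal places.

$366,082.20

Cumulative price-level factor: 1.016 × 1.0269 × 1.0230 × 1.0636 ≈ 1.1352089963.
The nominal amount required is $322,480 scaled up by that factor.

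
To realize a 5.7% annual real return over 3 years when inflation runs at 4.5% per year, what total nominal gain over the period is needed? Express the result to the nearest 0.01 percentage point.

34.76%

Required annual nominal rate: (1+5.7%)(1+4.5%) − 1 = 10.4565%.
Cumulative over 3 years: (1 + 0.104565)^3 − 1 ≈ 0.34764.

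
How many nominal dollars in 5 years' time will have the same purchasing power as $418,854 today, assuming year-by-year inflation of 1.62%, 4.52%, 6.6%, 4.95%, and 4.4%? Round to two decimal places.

Cumulative price-level factor: 1.0162 × 1.0452 × 1.066 × 1.0495 × 1.044 ≈ 1.2405627537.
The nominal amount required is $418,854 scaled up by that factor.

$519,614.67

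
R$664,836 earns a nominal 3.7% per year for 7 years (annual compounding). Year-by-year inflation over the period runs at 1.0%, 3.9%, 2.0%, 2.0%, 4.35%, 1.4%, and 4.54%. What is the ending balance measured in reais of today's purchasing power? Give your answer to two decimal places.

R$709,930.20

Nominal value at maturity: R$664,836 × (1 + 3.7%)^7 ≈ R$857,365.14.
Price-level factor over 7 years: 1.010 × 1.039 × 1.020 × 1.020 × 1.0435 × 1.014 × 1.0454 ≈ 1.2076752584.
Dividing the nominal maturity value by the price-level factor gives the value in today's money.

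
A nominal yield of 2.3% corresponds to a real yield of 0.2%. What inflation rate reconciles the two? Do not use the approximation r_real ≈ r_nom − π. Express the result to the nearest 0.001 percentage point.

From (1+r_nom) = (1+r_real)(1+π), we get 1+π = (1 + 2.3%)/(1 + 0.2%) = 1.023/1.002 ≈ 1.02096.
So π ≈ 2.0958%.

2.096%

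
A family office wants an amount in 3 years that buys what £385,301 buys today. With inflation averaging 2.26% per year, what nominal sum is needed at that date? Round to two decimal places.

Cumulative price-level factor: (1+2.26%)^3 ≈ 1.0693438232.
The nominal amount required is £385,301 scaled up by that factor.

£412,019.24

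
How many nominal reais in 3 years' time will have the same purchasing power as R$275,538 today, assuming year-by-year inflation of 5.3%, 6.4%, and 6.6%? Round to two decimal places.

R$329,085.47

Cumulative price-level factor: 1.053 × 1.064 × 1.066 = 1.194337872.
The nominal amount required is R$275,538 scaled up by that factor.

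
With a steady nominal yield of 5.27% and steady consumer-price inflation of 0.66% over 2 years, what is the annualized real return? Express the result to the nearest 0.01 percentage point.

4.58%

With constant rates the annual real return is the same each year: (1+5.27%)/(1+0.66%) − 1 = 0.04580.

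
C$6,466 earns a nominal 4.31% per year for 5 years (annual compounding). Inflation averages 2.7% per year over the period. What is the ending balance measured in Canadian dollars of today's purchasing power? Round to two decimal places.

Nominal value at maturity: C$6,466 × (1 + 4.31%)^5 ≈ C$7,984.83.
Price-level factor over 5 years: (1 + 2.7%)^5 ≈ 1.1424895016.
The maturity value deflated by that factor is the answer in today's purchasing power.

C$6,988.97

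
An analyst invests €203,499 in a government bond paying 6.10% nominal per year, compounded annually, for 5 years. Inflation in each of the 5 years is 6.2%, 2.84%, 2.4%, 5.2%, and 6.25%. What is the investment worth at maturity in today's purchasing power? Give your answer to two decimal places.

Nominal value at maturity: €203,499 × (1 + 6.10%)^5 ≈ €273,614.56.
Price-level factor over 5 years: 1.062 × 1.0284 × 1.024 × 1.052 × 1.0625 ≈ 1.2500610398.
The maturity value deflated by that factor is the answer in today's purchasing power.

€218,880.96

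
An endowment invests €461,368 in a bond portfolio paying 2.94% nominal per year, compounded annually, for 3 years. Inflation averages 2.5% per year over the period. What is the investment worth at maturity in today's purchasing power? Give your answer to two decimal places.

€467,335.06

Nominal value at maturity: €461,368 × (1 + 2.94%)^3 ≈ €503,268.75.
Price-level factor over 3 years: (1 + 2.5%)^3 = 1.076890625.
Dividing the nominal maturity value by the price-level factor gives the value in today's money.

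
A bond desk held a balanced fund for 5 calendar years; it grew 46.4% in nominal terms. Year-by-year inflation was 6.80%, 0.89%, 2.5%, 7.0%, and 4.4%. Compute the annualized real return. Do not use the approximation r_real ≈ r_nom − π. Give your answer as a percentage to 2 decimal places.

3.48%

Cumulative inflation factor: 1.0680 × 1.0089 × 1.025 × 1.070 × 1.044 ≈ 1.23375.
Nominal growth factor: 1.46400. Real growth factor = 1.46400 / 1.23375 ≈ 1.18663.
Annualized: 1.18663^(1/5) − 1 ≈ 0.03481.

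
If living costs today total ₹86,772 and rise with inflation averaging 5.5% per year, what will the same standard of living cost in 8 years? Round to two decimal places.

Cumulative price-level factor: (1+5.5%)^8 ≈ 1.5346865150.
The nominal amount required is ₹86,772 scaled up by that factor.

₹133,167.82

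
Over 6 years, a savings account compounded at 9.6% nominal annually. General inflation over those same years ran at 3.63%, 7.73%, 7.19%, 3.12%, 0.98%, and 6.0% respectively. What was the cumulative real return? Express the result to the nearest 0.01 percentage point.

31.22%

Cumulative inflation factor: 1.0363 × 1.0773 × 1.0719 × 1.0312 × 1.0098 × 1.060 ≈ 1.32087.
Nominal growth factor: 1.73326. Real growth factor = 1.73326 / 1.32087 ≈ 1.31221.
Total real return ≈ 31.2208%.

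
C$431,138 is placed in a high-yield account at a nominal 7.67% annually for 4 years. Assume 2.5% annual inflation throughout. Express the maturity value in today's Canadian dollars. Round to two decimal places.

C$524,927.94

Nominal value at maturity: C$431,138 × (1 + 7.67%)^4 ≈ C$579,422.23.
Price-level factor over 4 years: (1 + 2.5%)^4 ≈ 1.1038128906.
The maturity value deflated by that factor is the answer in today's purchasing power.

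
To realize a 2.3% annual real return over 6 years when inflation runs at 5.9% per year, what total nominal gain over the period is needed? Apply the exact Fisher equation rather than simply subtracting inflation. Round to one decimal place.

61.7%

Required annual nominal rate: (1+2.3%)(1+5.9%) − 1 = 8.3357%.
Cumulative over 6 years: (1 + 0.083357)^6 − 1 ≈ 0.61670.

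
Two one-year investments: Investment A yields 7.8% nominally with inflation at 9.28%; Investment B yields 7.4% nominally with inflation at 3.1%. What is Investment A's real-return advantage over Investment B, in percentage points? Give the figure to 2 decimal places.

-5.53

Investment A real return: 1.078/1.0928 − 1 = -1.354%.
Investment B real return: 1.074/1.031 − 1 = 4.171%.
Difference: -1.354 − 4.171 = -5.525 pp.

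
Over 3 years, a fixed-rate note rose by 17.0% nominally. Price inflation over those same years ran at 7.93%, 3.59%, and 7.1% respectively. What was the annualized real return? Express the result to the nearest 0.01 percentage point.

Cumulative inflation factor: 1.0793 × 1.0359 × 1.071 ≈ 1.19743.
Nominal growth factor: 1.17000. Real growth factor = 1.17000 / 1.19743 ≈ 0.97709.
Annualized: 0.97709^(1/3) − 1 ≈ -0.00769.

-0.77%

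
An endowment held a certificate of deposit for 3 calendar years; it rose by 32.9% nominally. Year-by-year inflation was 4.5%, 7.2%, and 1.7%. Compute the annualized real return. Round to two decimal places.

Cumulative inflation factor: 1.045 × 1.072 × 1.017 ≈ 1.13928.
Nominal growth factor: 1.32900. Real growth factor = 1.32900 / 1.13928 ≈ 1.16652.
Annualized: 1.16652^(1/3) − 1 ≈ 0.05268.

5.27%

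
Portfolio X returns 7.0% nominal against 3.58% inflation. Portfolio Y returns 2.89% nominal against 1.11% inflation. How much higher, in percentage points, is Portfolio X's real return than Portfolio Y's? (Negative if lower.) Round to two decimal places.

1.54

Portfolio X real return: 1.070/1.0358 − 1 = 3.302%.
Portfolio Y real return: 1.0289/1.0111 − 1 = 1.760%.
Difference: 3.302 − 1.760 = 1.542 pp.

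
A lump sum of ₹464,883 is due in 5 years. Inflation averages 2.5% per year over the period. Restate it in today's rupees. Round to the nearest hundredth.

₹410,888.83

Price-level factor over 5 years: (1 + 2.5%)^5 ≈ 1.1314082129.
Purchasing power today: ₹464,883 divided by that factor.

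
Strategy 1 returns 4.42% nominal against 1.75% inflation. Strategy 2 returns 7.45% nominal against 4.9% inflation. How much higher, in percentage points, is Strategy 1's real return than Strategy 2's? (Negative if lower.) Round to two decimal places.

0.19

Strategy 1 real return: 1.0442/1.0175 − 1 = 2.624%.
Strategy 2 real return: 1.0745/1.049 − 1 = 2.431%.
Difference: 2.624 − 2.431 = 0.193 pp.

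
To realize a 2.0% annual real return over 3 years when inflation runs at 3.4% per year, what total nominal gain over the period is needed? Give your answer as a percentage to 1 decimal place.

Required annual nominal rate: (1+2.0%)(1+3.4%) − 1 = 5.468%.
Cumulative over 3 years: (1 + 0.05468)^3 − 1 ≈ 0.17317.

17.3%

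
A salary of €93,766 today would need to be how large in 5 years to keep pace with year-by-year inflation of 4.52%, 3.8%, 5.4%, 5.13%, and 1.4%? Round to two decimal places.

Cumulative price-level factor: 1.0452 × 1.038 × 1.054 × 1.0513 × 1.014 ≈ 1.2189951701.
Multiplying €93,766 by the price-level factor gives the future nominal sum.

€114,300.30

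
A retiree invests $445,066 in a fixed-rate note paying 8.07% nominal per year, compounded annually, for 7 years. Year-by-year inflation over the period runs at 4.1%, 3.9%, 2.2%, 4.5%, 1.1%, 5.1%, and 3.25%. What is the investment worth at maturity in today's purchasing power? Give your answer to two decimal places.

Nominal value at maturity: $445,066 × (1 + 8.07%)^7 ≈ $766,232.34.
Price-level factor over 7 years: 1.041 × 1.039 × 1.022 × 1.045 × 1.011 × 1.051 × 1.0325 ≈ 1.2672940483.
Dividing the nominal maturity value by the price-level factor gives the value in today's money.

$604,620.80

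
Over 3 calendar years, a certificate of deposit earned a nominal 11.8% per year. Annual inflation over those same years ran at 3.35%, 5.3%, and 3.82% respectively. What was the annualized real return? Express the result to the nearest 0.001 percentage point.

7.342%

Cumulative inflation factor: 1.0335 × 1.053 × 1.0382 ≈ 1.12985.
Nominal growth factor: 1.39742. Real growth factor = 1.39742 / 1.12985 ≈ 1.23682.
Annualized: 1.23682^(1/3) − 1 ≈ 0.07342.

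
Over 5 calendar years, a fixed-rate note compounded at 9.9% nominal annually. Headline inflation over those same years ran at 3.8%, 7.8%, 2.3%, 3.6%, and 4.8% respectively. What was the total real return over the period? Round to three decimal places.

28.996%

Cumulative inflation factor: 1.038 × 1.078 × 1.023 × 1.036 × 1.048 ≈ 1.24283.
Nominal growth factor: 1.60320. Real growth factor = 1.60320 / 1.24283 ≈ 1.28996.
Total real return ≈ 28.9958%.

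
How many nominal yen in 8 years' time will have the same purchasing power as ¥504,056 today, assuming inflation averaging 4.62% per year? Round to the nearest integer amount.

Cumulative price-level factor: (1+4.62%)^8 ≈ 1.4352175143.
The nominal amount required is ¥504,056 scaled up by that factor.

¥723,430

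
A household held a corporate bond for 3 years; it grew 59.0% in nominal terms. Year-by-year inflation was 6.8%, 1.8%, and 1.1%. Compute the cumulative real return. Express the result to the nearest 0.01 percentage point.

44.65%

Cumulative inflation factor: 1.068 × 1.018 × 1.011 ≈ 1.09918.
Nominal growth factor: 1.59000. Real growth factor = 1.59000 / 1.09918 ≈ 1.44653.
Total real return ≈ 44.6528%.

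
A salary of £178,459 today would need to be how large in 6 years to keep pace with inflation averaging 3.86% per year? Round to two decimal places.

Cumulative price-level factor: (1+3.86%)^6 ≈ 1.2551334663.
Multiplying £178,459 by the price-level factor gives the future nominal sum.

£223,989.86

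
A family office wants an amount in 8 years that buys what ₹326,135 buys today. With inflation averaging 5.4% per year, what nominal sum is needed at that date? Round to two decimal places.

₹496,732.18

Cumulative price-level factor: (1+5.4%)^8 ≈ 1.5230876162.
The nominal amount required is ₹326,135 scaled up by that factor.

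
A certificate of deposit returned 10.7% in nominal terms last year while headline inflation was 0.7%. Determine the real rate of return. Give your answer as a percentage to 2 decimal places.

9.93%

Real return via the Fisher equation: (1 + 10.7%)/(1 + 0.7%) − 1 = 1.107/1.007 − 1 ≈ 0.09930.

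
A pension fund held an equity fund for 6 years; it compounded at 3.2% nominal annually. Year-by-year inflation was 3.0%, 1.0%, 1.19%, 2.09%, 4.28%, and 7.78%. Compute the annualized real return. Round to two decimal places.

Cumulative inflation factor: 1.030 × 1.010 × 1.0119 × 1.0209 × 1.0428 × 1.0778 ≈ 1.20787.
Nominal growth factor: 1.20803. Real growth factor = 1.20803 / 1.20787 ≈ 1.00014.
Annualized: 1.00014^(1/6) − 1 ≈ 0.00002.

0.00%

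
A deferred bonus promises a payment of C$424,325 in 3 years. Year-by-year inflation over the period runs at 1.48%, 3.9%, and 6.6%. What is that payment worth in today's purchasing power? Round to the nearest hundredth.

C$377,524.73

Price-level factor over 3 years: 1.0148 × 1.039 × 1.066 = 1.1239660952.
Purchasing power today: C$424,325 divided by that factor.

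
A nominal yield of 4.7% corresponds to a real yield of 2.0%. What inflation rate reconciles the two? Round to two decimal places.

From (1+r_nom) = (1+r_real)(1+π), we get 1+π = (1 + 4.7%)/(1 + 2.0%) = 1.047/1.020 ≈ 1.02647.
So π ≈ 2.6471%.

2.65%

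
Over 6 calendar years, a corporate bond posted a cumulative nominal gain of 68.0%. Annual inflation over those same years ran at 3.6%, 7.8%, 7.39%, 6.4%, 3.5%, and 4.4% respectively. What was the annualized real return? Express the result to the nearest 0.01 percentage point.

3.35%

Cumulative inflation factor: 1.036 × 1.078 × 1.0739 × 1.064 × 1.035 × 1.044 ≈ 1.37887.
Nominal growth factor: 1.68000. Real growth factor = 1.68000 / 1.37887 ≈ 1.21838.
Annualized: 1.21838^(1/6) − 1 ≈ 0.03347.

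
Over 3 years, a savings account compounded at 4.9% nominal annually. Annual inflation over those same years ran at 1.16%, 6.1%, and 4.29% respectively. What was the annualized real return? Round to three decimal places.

Cumulative inflation factor: 1.0116 × 1.061 × 1.0429 ≈ 1.11935.
Nominal growth factor: 1.15432. Real growth factor = 1.15432 / 1.11935 ≈ 1.03124.
Annualized: 1.03124^(1/3) − 1 ≈ 0.01031.

1.031%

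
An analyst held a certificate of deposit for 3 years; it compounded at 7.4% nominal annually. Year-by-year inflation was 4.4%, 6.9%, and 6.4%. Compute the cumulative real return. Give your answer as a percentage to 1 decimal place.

4.3%

Cumulative inflation factor: 1.044 × 1.069 × 1.064 ≈ 1.18746.
Nominal growth factor: 1.23883. Real growth factor = 1.23883 / 1.18746 ≈ 1.04326.
Total real return ≈ 4.3261%.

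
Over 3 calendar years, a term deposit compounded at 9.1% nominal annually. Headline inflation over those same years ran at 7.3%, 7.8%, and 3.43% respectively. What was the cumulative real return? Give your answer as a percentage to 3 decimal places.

Cumulative inflation factor: 1.073 × 1.078 × 1.0343 ≈ 1.19637.
Nominal growth factor: 1.29860. Real growth factor = 1.29860 / 1.19637 ≈ 1.08545.
Total real return ≈ 8.5449%.

8.545%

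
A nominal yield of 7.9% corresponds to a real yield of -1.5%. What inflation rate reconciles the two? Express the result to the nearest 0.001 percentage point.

9.543%

From (1+r_nom) = (1+r_real)(1+π), we get 1+π = (1 + 7.9%)/(1 − 1.5%) = 1.079/0.985 ≈ 1.09543.
So π ≈ 9.5431%.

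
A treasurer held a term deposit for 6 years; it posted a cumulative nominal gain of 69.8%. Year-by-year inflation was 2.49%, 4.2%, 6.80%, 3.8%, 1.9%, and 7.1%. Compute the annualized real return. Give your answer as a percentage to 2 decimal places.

4.66%

Cumulative inflation factor: 1.0249 × 1.042 × 1.0680 × 1.038 × 1.019 × 1.071 ≈ 1.29206.
Nominal growth factor: 1.69800. Real growth factor = 1.69800 / 1.29206 ≈ 1.31418.
Annualized: 1.31418^(1/6) − 1 ≈ 0.04659.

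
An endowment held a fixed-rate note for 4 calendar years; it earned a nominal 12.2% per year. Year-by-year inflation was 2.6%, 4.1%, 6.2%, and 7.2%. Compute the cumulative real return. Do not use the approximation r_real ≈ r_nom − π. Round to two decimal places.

30.33%

Cumulative inflation factor: 1.026 × 1.041 × 1.062 × 1.072 ≈ 1.21595.
Nominal growth factor: 1.58479. Real growth factor = 1.58479 / 1.21595 ≈ 1.30333.
Total real return ≈ 30.3329%.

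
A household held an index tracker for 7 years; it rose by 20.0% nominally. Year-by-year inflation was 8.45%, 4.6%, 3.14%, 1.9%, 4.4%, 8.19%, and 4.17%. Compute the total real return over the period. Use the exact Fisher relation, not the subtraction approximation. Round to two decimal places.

-14.46%

Cumulative inflation factor: 1.0845 × 1.046 × 1.0314 × 1.019 × 1.044 × 1.0819 × 1.0417 ≈ 1.40279.
Nominal growth factor: 1.20000. Real growth factor = 1.20000 / 1.40279 ≈ 0.85544.
Total real return ≈ -14.4562%.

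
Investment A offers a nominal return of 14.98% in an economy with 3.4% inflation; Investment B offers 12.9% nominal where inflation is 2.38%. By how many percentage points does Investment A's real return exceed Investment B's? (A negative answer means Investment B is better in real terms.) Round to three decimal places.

0.924

Investment A real return: 1.1498/1.034 − 1 = 11.1992%.
Investment B real return: 1.129/1.0238 − 1 = 10.2754%.
Difference: 11.1992 − 10.2754 = 0.9238 pp.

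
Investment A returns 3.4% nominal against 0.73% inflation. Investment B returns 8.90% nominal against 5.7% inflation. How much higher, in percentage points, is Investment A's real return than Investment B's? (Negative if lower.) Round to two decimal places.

-0.38

Investment A real return: 1.034/1.0073 − 1 = 2.651%.
Investment B real return: 1.0890/1.057 − 1 = 3.027%.
Difference: 2.651 − 3.027 = -0.376 pp.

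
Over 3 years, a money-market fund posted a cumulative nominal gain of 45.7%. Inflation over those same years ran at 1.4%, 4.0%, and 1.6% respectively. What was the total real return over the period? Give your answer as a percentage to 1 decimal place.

36.0%

Cumulative inflation factor: 1.014 × 1.040 × 1.016 ≈ 1.07143.
Nominal growth factor: 1.45700. Real growth factor = 1.45700 / 1.07143 ≈ 1.35986.
Total real return ≈ 35.9861%.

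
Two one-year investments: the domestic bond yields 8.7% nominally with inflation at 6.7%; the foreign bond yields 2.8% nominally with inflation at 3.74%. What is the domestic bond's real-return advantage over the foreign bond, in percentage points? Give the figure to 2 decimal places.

The domestic bond real return: 1.087/1.067 − 1 = 1.874%.
The foreign bond real return: 1.028/1.0374 − 1 = -0.906%.
Difference: 1.874 − (-0.906) = 2.780 pp.

2.78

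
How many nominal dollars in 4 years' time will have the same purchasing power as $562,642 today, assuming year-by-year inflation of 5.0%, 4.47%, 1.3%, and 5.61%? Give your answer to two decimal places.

Cumulative price-level factor: 1.050 × 1.0447 × 1.013 × 1.0561 ≈ 1.1735332032.
Multiplying $562,642 by the price-level factor gives the future nominal sum.

$660,279.07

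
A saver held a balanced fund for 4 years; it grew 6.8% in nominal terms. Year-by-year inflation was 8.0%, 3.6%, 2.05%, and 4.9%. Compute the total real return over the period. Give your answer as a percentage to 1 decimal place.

Cumulative inflation factor: 1.080 × 1.036 × 1.0205 × 1.049 ≈ 1.19777.
Nominal growth factor: 1.06800. Real growth factor = 1.06800 / 1.19777 ≈ 0.89166.
Total real return ≈ -10.8340%.

-10.8%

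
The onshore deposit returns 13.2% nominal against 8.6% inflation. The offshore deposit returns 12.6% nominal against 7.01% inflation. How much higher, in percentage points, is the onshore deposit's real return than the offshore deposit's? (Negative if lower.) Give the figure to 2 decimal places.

The onshore deposit real return: 1.132/1.086 − 1 = 4.236%.
The offshore deposit real return: 1.126/1.0701 − 1 = 5.224%.
Difference: 4.236 − 5.224 = -0.988 pp.

-0.99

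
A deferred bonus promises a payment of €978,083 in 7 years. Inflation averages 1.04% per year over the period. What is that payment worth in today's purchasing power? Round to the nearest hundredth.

€909,750.59

Price-level factor over 7 years: (1 + 1.04%)^7 ≈ 1.0751111423.
Purchasing power today: €978,083 divided by that factor.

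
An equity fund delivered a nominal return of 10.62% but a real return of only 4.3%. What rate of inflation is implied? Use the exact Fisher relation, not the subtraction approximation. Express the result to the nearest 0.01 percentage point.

From (1+r_nom) = (1+r_real)(1+π), we get 1+π = (1 + 10.62%)/(1 + 4.3%) = 1.1062/1.043 ≈ 1.06059.
So π ≈ 6.0594%.

6.06%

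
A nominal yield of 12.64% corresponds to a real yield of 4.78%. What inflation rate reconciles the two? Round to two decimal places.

7.50%

From (1+r_nom) = (1+r_real)(1+π), we get 1+π = (1 + 12.64%)/(1 + 4.78%) = 1.1264/1.0478 ≈ 1.07501.
So π ≈ 7.5014%.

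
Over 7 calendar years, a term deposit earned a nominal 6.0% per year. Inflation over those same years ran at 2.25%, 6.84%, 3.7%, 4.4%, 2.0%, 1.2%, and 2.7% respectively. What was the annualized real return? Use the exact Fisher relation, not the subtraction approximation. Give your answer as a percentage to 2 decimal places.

Cumulative inflation factor: 1.0225 × 1.0684 × 1.037 × 1.044 × 1.020 × 1.012 × 1.027 ≈ 1.25380.
Nominal growth factor: 1.50363. Real growth factor = 1.50363 / 1.25380 ≈ 1.19926.
Annualized: 1.19926^(1/7) − 1 ≈ 0.02630.

2.63%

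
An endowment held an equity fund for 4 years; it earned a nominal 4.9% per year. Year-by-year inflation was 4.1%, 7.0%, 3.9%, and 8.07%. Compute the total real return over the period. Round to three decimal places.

-3.184%

Cumulative inflation factor: 1.041 × 1.070 × 1.039 × 1.0807 ≈ 1.25071.
Nominal growth factor: 1.21088. Real growth factor = 1.21088 / 1.25071 ≈ 0.96816.
Total real return ≈ -3.1841%.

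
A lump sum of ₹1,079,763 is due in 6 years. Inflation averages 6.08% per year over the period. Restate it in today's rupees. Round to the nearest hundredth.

Price-level factor over 6 years: (1 + 6.08%)^6 ≈ 1.4249547270.
Purchasing power today: ₹1,079,763 divided by that factor.

₹757,752.50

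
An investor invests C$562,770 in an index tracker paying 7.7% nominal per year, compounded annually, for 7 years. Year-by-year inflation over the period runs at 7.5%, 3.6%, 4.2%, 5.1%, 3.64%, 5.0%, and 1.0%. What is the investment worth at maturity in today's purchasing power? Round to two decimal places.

Nominal value at maturity: C$562,770 × (1 + 7.7%)^7 ≈ C$945,890.49.
Price-level factor over 7 years: 1.075 × 1.036 × 1.042 × 1.051 × 1.0364 × 1.050 × 1.010 ≈ 1.3405305995.
The maturity value deflated by that factor is the answer in today's purchasing power.

C$705,609.03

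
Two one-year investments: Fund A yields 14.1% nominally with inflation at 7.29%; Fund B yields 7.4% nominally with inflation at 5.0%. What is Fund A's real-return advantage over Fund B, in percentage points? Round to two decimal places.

Fund A real return: 1.141/1.0729 − 1 = 6.347%.
Fund B real return: 1.074/1.050 − 1 = 2.286%.
Difference: 6.347 − 2.286 = 4.061 pp.

4.06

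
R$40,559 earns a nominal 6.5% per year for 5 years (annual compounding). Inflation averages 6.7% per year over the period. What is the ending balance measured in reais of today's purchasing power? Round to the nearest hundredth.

R$40,180.30

Nominal value at maturity: R$40,559 × (1 + 6.5%)^5 ≈ R$55,569.34.
Price-level factor over 5 years: (1 + 6.7%)^5 ≈ 1.3829997357.
The maturity value deflated by that factor is the answer in today's purchasing power.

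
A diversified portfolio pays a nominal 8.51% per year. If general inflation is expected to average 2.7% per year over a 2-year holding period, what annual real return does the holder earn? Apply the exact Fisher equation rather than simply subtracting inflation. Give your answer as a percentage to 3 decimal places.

With constant rates the annual real return is the same each year: (1+8.51%)/(1+2.7%) − 1 = 0.05657.

5.657%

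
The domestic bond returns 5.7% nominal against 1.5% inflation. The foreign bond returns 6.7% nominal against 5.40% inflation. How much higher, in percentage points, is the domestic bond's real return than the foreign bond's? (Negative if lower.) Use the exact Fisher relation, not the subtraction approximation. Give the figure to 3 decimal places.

2.905

The domestic bond real return: 1.057/1.015 − 1 = 4.1379%.
The foreign bond real return: 1.067/1.0540 − 1 = 1.2334%.
Difference: 4.1379 − 1.2334 = 2.9045 pp.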